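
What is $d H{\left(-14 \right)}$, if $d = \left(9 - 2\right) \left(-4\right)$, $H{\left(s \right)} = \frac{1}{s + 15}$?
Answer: $-28$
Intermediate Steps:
$H{\left(s \right)} = \frac{1}{15 + s}$
$d = -28$ ($d = 7 \left(-4\right) = -28$)
$d H{\left(-14 \right)} = - \frac{28}{15 - 14} = - \frac{28}{1} = \left(-28\right) 1 = -28$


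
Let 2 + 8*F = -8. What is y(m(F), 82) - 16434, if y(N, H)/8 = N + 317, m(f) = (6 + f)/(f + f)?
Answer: -69566/5 ≈ -13913.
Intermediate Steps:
F = -5/4 (F = -1/4 + (1/8)*(-8) = -1/4 - 1 = -5/4 ≈ -1.2500)
m(f) = (6 + f)/(2*f) (m(f) = (6 + f)/((2*f)) = (6 + f)*(1/(2*f)) = (6 + f)/(2*f))
y(N, H) = 2536 + 8*N (y(N, H) = 8*(N + 317) = 8*(317 + N) = 2536 + 8*N)
y(m(F), 82) - 16434 = (2536 + 8*((6 - 5/4)/(2*(-5/4)))) - 16434 = (2536 + 8*((1/2)*(-4/5)*(19/4))) - 16434 = (2536 + 8*(-19/10)) - 16434 = (2536 - 76/5) - 16434 = 12604/5 - 16434 = -69566/5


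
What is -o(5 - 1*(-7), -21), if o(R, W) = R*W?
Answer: 252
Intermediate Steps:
-o(5 - 1*(-7), -21) = -(5 - 1*(-7))*(-21) = -(5 + 7)*(-21) = -12*(-21) = -1*(-252) = 252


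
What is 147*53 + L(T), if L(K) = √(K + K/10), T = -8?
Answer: 7791 + 2*I*√55/5 ≈ 7791.0 + 2.9665*I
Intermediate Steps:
L(K) = √110*√K/10 (L(K) = √(K + K*(⅒)) = √(K + K/10) = √(11*K/10) = √110*√K/10)
147*53 + L(T) = 147*53 + √110*√(-8)/10 = 7791 + √110*(2*I*√2)/10 = 7791 + 2*I*√55/5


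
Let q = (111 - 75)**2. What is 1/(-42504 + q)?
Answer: -1/41208 ≈ -2.4267e-5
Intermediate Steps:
q = 1296 (q = 36**2 = 1296)
1/(-42504 + q) = 1/(-42504 + 1296) = 1/(-41208) = -1/41208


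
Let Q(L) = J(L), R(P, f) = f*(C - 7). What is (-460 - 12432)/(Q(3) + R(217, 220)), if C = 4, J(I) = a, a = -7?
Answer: 12892/667 ≈ 19.328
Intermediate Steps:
J(I) = -7
R(P, f) = -3*f (R(P, f) = f*(4 - 7) = f*(-3) = -3*f)
Q(L) = -7
(-460 - 12432)/(Q(3) + R(217, 220)) = (-460 - 12432)/(-7 - 3*220) = -12892/(-7 - 660) = -12892/(-667) = -12892*(-1/667) = 12892/667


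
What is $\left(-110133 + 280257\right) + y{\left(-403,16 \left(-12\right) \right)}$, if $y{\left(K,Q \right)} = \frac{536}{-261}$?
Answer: $\frac{44401828}{261} \approx 1.7012 \cdot 10^{5}$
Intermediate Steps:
$y{\left(K,Q \right)} = - \frac{536}{261}$ ($y{\left(K,Q \right)} = 536 \left(- \frac{1}{261}\right) = - \frac{536}{261}$)
$\left(-110133 + 280257\right) + y{\left(-403,16 \left(-12\right) \right)} = \left(-110133 + 280257\right) - \frac{536}{261} = 170124 - \frac{536}{261} = \frac{44401828}{261}$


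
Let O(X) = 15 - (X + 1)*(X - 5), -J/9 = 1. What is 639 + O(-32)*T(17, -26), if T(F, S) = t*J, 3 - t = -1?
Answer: 41391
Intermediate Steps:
J = -9 (J = -9*1 = -9)
t = 4 (t = 3 - 1*(-1) = 3 + 1 = 4)
O(X) = 15 - (1 + X)*(-5 + X)
T(F, S) = -36 (T(F, S) = 4*(-9) = -36)
639 + O(-32)*T(17, -26) = 639 + (20 - 1*(-32)**2 + 4*(-32))*(-36) = 639 + (20 - 1*1024 - 128)*(-36) = 639 + (20 - 1024 - 128)*(-36) = 639 - 1132*(-36) = 639 + 40752 = 41391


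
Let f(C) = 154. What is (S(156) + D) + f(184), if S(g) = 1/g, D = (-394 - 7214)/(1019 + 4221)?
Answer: 15588019/102180 ≈ 152.55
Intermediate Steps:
D = -951/655 (D = -7608/5240 = -7608*1/5240 = -951/655 ≈ -1.4519)
(S(156) + D) + f(184) = (1/156 - 951/655) + 154 = -147701/102180 + 154 = 15588019/102180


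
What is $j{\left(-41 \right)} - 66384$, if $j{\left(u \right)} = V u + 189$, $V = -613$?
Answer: $-41062$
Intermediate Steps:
$j{\left(u \right)} = 189 - 613 u$ ($j{\left(u \right)} = - 613 u + 189 = 189 - 613 u$)
$j{\left(-41 \right)} - 66384 = \left(189 - -25133\right) - 66384 = \left(189 + 25133\right) - 66384 = 25322 - 66384 = -41062$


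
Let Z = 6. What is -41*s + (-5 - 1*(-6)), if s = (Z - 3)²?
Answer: -368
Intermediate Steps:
s = 9 (s = (6 - 3)² = 3² = 9)
-41*s + (-5 - 1*(-6)) = -41*9 + (-5 - 1*(-6)) = -369 + (-5 + 6) = -369 + 1 = -368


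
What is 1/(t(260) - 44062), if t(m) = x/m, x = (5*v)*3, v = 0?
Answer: -1/44062 ≈ -2.2695e-5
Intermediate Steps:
x = 0 (x = (5*0)*3 = 0*3 = 0)
t(m) = 0 (t(m) = 0/m = 0)
1/(t(260) - 44062) = 1/(0 - 44062) = 1/(-44062) = -1/44062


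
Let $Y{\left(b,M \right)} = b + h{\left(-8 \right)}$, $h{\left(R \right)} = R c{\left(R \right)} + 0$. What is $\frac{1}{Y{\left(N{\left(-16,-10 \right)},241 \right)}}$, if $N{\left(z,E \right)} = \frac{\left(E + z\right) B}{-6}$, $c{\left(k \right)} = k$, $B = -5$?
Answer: $\frac{3}{127} \approx 0.023622$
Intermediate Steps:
$h{\left(R \right)} = R^{2}$ ($h{\left(R \right)} = R R + 0 = R^{2} + 0 = R^{2}$)
$N{\left(z,E \right)} = \frac{5 E}{6} + \frac{5 z}{6}$ ($N{\left(z,E \right)} = \frac{\left(E + z\right) \left(-5\right)}{-6} = \left(- 5 E - 5 z\right) \left(- \frac{1}{6}\right) = \frac{5 E}{6} + \frac{5 z}{6}$)
$Y{\left(b,M \right)} = 64 + b$ ($Y{\left(b,M \right)} = b + \left(-8\right)^{2} = b + 64 = 64 + b$)
$\frac{1}{Y{\left(N{\left(-16,-10 \right)},241 \right)}} = \frac{1}{64 + \left(\frac{5}{6} \left(-10\right) + \frac{5}{6} \left(-16\right)\right)} = \frac{1}{64 - \frac{65}{3}} = \frac{1}{\frac{127}{3}} = \frac{3}{127}$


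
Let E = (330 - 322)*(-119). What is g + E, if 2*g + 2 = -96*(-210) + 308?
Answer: 9281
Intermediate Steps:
E = -952 (E = 8*(-119) = -952)
g = 10233 (g = -1 + (-96*(-210) + 308)/2 = -1 + (20160 + 308)/2 = -1 + (1/2)*20468 = -1 + 10234 = 10233)
g + E = 10233 - 952 = 9281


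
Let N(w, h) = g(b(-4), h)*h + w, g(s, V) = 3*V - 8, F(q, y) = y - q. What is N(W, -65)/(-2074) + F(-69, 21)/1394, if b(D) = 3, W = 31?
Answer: -268388/42517 ≈ -6.3125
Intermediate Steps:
g(s, V) = -8 + 3*V
N(w, h) = w + h*(-8 + 3*h) (N(w, h) = (-8 + 3*h)*h + w = h*(-8 + 3*h) + w = w + h*(-8 + 3*h))
N(W, -65)/(-2074) + F(-69, 21)/1394 = (31 - 65*(-8 + 3*(-65)))/(-2074) + (21 - 1*(-69))/1394 = (31 - 65*(-8 - 195))*(-1/2074) + (21 + 69)*(1/1394) = (31 - 65*(-203))*(-1/2074) + 90*(1/1394) = (31 + 13195)*(-1/2074) + 45/697 = 13226*(-1/2074) + 45/697 = -389/61 + 45/697 = -268388/42517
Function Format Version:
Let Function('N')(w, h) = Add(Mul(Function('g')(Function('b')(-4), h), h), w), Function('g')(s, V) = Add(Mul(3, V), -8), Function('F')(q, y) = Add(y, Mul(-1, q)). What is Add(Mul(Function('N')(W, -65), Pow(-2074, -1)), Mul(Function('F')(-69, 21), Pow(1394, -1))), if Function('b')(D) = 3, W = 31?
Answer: Rational(-268388, 42517) ≈ -6.3125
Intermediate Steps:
Function('g')(s, V) = Add(-8, Mul(3, V))
Function('N')(w, h) = Add(w, Mul(h, Add(-8, Mul(3, h)))) (Function('N')(w, h) = Add(Mul(Add(-8, Mul(3, h)), h), w) = Add(Mul(h, Add(-8, Mul(3, h))), w) = Add(w, Mul(h, Add(-8, Mul(3, h)))))
Add(Mul(Function('N')(W, -65), Pow(-2074, -1)), Mul(Function('F')(-69, 21), Pow(1394, -1))) = Add(Mul(Add(31, Mul(-65, Add(-8, Mul(3, -65)))), Pow(-2074, -1)), Mul(Add(21, Mul(-1, -69)), Pow(1394, -1))) = Add(Mul(Add(31, Mul(-65, Add(-8, -195))), Rational(-1, 2074)), Mul(Add(21, 69), Rational(1, 1394))) = Add(Mul(Add(31, Mul(-65, -203)), Rational(-1, 2074)), Mul(90, Rational(1, 1394))) = Add(Mul(Add(31, 13195), Rational(-1, 2074)), Rational(45, 697)) = Add(Mul(13226, Rational(-1, 2074)), Rational(45, 697)) = Add(Rational(-389, 61), Rational(45, 697)) = Rational(-268388, 42517)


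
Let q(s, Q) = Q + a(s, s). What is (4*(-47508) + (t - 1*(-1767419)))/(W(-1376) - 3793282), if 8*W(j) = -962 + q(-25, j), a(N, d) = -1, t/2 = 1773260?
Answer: -40991256/30348595 ≈ -1.3507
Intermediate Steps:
t = 3546520 (t = 2*1773260 = 3546520)
q(s, Q) = -1 + Q (q(s, Q) = Q - 1 = -1 + Q)
W(j) = -963/8 + j/8 (W(j) = (-962 + (-1 + j))/8 = (-963 + j)/8 = -963/8 + j/8)
(4*(-47508) + (t - 1*(-1767419)))/(W(-1376) - 3793282) = (4*(-47508) + (3546520 - 1*(-1767419)))/((-963/8 + (⅛)*(-1376)) - 3793282) = (-190032 + (3546520 + 1767419))/((-963/8 - 172) - 3793282) = (-190032 + 5313939)/(-2339/8 - 3793282) = 5123907/(-30348595/8) = 5123907*(-8/30348595) = -40991256/30348595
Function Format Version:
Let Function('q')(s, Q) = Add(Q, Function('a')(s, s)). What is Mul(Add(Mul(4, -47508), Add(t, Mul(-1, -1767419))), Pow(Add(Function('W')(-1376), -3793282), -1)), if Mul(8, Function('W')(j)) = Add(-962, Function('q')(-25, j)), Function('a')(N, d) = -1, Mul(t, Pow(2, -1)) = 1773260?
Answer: Rational(-40991256, 30348595) ≈ -1.3507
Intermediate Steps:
t = 3546520 (t = Mul(2, 1773260) = 3546520)
Function('q')(s, Q) = Add(-1, Q) (Function('q')(s, Q) = Add(Q, -1) = Add(-1, Q))
Function('W')(j) = Add(Rational(-963, 8), Mul(Rational(1, 8), j)) (Function('W')(j) = Mul(Rational(1, 8), Add(-962, Add(-1, j))) = Mul(Rational(1, 8), Add(-963, j)) = Add(Rational(-963, 8), Mul(Rational(1, 8), j)))
Mul(Add(Mul(4, -47508), Add(t, Mul(-1, -1767419))), Pow(Add(Function('W')(-1376), -3793282), -1)) = Mul(Add(Mul(4, -47508), Add(3546520, Mul(-1, -1767419))), Pow(Add(Add(Rational(-963, 8), Mul(Rational(1, 8), -1376)), -3793282), -1)) = Mul(Add(-190032, Add(3546520, 1767419)), Pow(Add(Add(Rational(-963, 8), -172), -3793282), -1)) = Mul(Add(-190032, 5313939), Pow(Add(Rational(-2339, 8), -3793282), -1)) = Mul(5123907, Pow(Rational(-30348595, 8), -1)) = Mul(5123907, Rational(-8, 30348595)) = Rational(-40991256, 30348595)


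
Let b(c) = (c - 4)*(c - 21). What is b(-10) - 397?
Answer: 37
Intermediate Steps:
b(c) = (-21 + c)*(-4 + c) (b(c) = (-4 + c)*(-21 + c) = (-21 + c)*(-4 + c))
b(-10) - 397 = (84 + (-10)² - 25*(-10)) - 397 = (84 + 100 + 250) - 397 = 434 - 397 = 37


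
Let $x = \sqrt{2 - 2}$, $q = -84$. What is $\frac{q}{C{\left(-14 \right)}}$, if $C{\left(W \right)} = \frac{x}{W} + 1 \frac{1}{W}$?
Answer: $1176$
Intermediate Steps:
$x = 0$ ($x = \sqrt{0} = 0$)
$C{\left(W \right)} = \frac{1}{W}$ ($C{\left(W \right)} = \frac{0}{W} + 1 \frac{1}{W} = 0 + \frac{1}{W} = \frac{1}{W}$)
$\frac{q}{C{\left(-14 \right)}} = - \frac{84}{\frac{1}{-14}} = - \frac{84}{- \frac{1}{14}} = \left(-84\right) \left(-14\right) = 1176$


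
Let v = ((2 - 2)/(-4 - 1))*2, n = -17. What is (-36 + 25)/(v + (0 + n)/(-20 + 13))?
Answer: -77/17 ≈ -4.5294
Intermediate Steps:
v = 0 (v = (0/(-5))*2 = (0*(-⅕))*2 = 0*2 = 0)
(-36 + 25)/(v + (0 + n)/(-20 + 13)) = (-36 + 25)/(0 + (0 - 17)/(-20 + 13)) = -11/(0 - 17/(-7)) = -11/(0 - 17*(-⅐)) = -11/(0 + 17/7) = -11/17/7 = -11*7/17 = -77/17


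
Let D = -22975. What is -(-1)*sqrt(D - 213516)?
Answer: I*sqrt(236491) ≈ 486.3*I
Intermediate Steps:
-(-1)*sqrt(D - 213516) = -(-1)*sqrt(-22975 - 213516) = -(-1)*sqrt(-236491) = -(-1)*I*sqrt(236491) = I*sqrt(236491)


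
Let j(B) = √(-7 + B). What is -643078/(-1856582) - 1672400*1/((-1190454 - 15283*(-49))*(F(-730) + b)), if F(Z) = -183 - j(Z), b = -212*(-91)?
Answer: 25938518255482088237/74842316502576894453 + 836200*I*√737/80623766149383 ≈ 0.34658 + 2.8157e-7*I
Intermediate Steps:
b = 19292
F(Z) = -183 - √(-7 + Z)
-643078/(-1856582) - 1672400*1/((-1190454 - 15283*(-49))*(F(-730) + b)) = -643078/(-1856582) - 1672400*1/((-1190454 - 15283*(-49))*((-183 - √(-7 - 730)) + 19292)) = -643078*(-1/1856582) - 1672400*1/((-1190454 + 748867)*((-183 - √(-737)) + 19292)) = 321539/928291 - 1672400*(-1/(441587*((-183 - I*√737) + 19292))) = 321539/928291 - 1672400*(-1/(441587*(19109 - I*√737))) = 321539/928291 - 1672400/(-8438285983 + 441587*I*√737)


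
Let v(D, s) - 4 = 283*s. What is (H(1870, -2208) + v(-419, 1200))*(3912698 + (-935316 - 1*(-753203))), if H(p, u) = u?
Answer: 1258684456660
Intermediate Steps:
v(D, s) = 4 + 283*s
(H(1870, -2208) + v(-419, 1200))*(3912698 + (-935316 - 1*(-753203))) = (-2208 + (4 + 283*1200))*(3912698 + (-935316 - 1*(-753203))) = (-2208 + (4 + 339600))*(3912698 + (-935316 + 753203)) = (-2208 + 339604)*(3912698 - 182113) = 337396*3730585 = 1258684456660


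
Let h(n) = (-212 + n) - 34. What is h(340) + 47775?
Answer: 47869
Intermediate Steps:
h(n) = -246 + n
h(340) + 47775 = (-246 + 340) + 47775 = 94 + 47775 = 47869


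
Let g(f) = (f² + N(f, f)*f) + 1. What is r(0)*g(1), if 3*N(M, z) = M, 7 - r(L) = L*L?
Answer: 49/3 ≈ 16.333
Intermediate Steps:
r(L) = 7 - L² (r(L) = 7 - L*L = 7 - L²)
N(M, z) = M/3
g(f) = 1 + 4*f²/3 (g(f) = (f² + (f/3)*f) + 1 = (f² + f²/3) + 1 = 4*f²/3 + 1 = 1 + 4*f²/3)
r(0)*g(1) = (7 - 1*0²)*(1 + (4/3)*1²) = (7 - 1*0)*(1 + (4/3)*1) = (7 + 0)*(1 + 4/3) = 7*(7/3) = 49/3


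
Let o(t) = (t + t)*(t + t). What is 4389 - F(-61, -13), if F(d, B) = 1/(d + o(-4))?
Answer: 13166/3 ≈ 4388.7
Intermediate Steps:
o(t) = 4*t² (o(t) = (2*t)*(2*t) = 4*t²)
F(d, B) = 1/(64 + d) (F(d, B) = 1/(d + 4*(-4)²) = 1/(d + 4*16) = 1/(d + 64) = 1/(64 + d))
4389 - F(-61, -13) = 4389 - 1/(64 - 61) = 4389 - 1/3 = 4389 - 1*⅓ = 4389 - ⅓ = 13166/3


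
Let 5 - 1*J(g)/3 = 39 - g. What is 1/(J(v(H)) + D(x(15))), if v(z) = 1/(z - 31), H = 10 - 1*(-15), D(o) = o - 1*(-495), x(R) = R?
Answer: 2/815 ≈ 0.0024540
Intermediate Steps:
D(o) = 495 + o (D(o) = o + 495 = 495 + o)
H = 25 (H = 10 + 15 = 25)
v(z) = 1/(-31 + z)
J(g) = -102 + 3*g (J(g) = 15 - 3*(39 - g) = 15 + (-117 + 3*g) = -102 + 3*g)
1/(J(v(H)) + D(x(15))) = 1/((-102 + 3/(-31 + 25)) + (495 + 15)) = 1/((-102 + 3/(-6)) + 510) = 1/((-102 + 3*(-⅙)) + 510) = 1/((-102 - ½) + 510) = 1/(-205/2 + 510) = 1/(815/2) = 2/815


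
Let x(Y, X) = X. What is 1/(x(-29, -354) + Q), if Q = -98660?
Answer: -1/99014 ≈ -1.0100e-5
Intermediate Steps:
1/(x(-29, -354) + Q) = 1/(-354 - 98660) = 1/(-99014) = -1/99014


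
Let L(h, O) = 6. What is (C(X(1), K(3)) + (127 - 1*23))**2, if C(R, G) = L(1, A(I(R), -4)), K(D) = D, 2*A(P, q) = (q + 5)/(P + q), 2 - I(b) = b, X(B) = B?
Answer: 12100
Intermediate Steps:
I(b) = 2 - b
A(P, q) = (5 + q)/(2*(P + q)) (A(P, q) = ((q + 5)/(P + q))/2 = ((5 + q)/(P + q))/2 = (5 + q)/(2*(P + q)))
C(R, G) = 6
(C(X(1), K(3)) + (127 - 1*23))**2 = (6 + (127 - 1*23))**2 = (6 + (127 - 23))**2 = (6 + 104)**2 = 110**2 = 12100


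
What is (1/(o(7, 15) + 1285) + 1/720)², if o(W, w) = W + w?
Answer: 4108729/885556281600 ≈ 4.6397e-6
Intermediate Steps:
(1/(o(7, 15) + 1285) + 1/720)² = (1/((7 + 15) + 1285) + 1/720)² = (1/(22 + 1285) + 1/720)² = (1/1307 + 1/720)² = (2027/941040)² = 4108729/885556281600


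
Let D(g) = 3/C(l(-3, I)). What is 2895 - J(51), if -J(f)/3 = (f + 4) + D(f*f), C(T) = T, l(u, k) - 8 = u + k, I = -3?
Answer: 6129/2 ≈ 3064.5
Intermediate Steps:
l(u, k) = 8 + k + u (l(u, k) = 8 + (u + k) = 8 + (k + u) = 8 + k + u)
D(g) = 3/2 (D(g) = 3/(8 - 3 - 3) = 3/2)
J(f) = -33/2 - 3*f (J(f) = -3*((f + 4) + 3/2) = -3*((4 + f) + 3/2) = -3*(11/2 + f) = -33/2 - 3*f)
2895 - J(51) = 2895 - (-33/2 - 3*51) = 2895 - (-33/2 - 153) = 2895 - 1*(-339/2) = 2895 + 339/2 = 6129/2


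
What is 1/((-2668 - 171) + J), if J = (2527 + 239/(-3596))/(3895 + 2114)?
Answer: -7202788/20445686181 ≈ -0.00035229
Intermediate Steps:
J = 3028951/7202788 (J = (2527 + 239*(-1/3596))/6009 = (2527 - 239/3596)*(1/6009) = (9086853/3596)*(1/6009) = 3028951/7202788 ≈ 0.42052)
1/((-2668 - 171) + J) = 1/((-2668 - 171) + 3028951/7202788) = 1/(-2839 + 3028951/7202788) = 1/(-20445686181/7202788) = -7202788/20445686181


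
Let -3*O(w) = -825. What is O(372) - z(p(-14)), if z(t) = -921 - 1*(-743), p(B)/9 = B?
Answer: 453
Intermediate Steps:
p(B) = 9*B
O(w) = 275 (O(w) = -⅓*(-825) = 275)
z(t) = -178 (z(t) = -921 + 743 = -178)
O(372) - z(p(-14)) = 275 - 1*(-178) = 275 + 178 = 453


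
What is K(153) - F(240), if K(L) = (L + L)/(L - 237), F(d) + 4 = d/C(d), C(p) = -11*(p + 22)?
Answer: 8885/20174 ≈ 0.44042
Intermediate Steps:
C(p) = -242 - 11*p (C(p) = -11*(22 + p) = -242 - 11*p)
F(d) = -4 + d/(-242 - 11*d)
K(L) = 2*L/(-237 + L) (K(L) = (2*L)/(-237 + L) = 2*L/(-237 + L))
K(153) - F(240) = 2*153/(-237 + 153) - (-968 - 45*240)/(11*(22 + 240)) = 2*153/(-84) - (-968 - 10800)/(11*262) = 2*153*(-1/84) - (-11768)/(11*262) = -51/14 - 1*(-5884/1441) = -51/14 + 5884/1441 = 8885/20174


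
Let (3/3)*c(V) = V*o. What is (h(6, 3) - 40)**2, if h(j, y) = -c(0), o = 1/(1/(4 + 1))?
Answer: 1600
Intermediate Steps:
o = 5 (o = 1/(1/5) = 5)
c(V) = 5*V (c(V) = V*5 = 5*V)
h(j, y) = 0 (h(j, y) = -5*0 = -1*0 = 0)
(h(6, 3) - 40)**2 = (0 - 40)**2 = (-40)**2 = 1600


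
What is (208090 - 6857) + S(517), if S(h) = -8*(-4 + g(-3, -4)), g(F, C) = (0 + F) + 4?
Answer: 201257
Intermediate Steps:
g(F, C) = 4 + F (g(F, C) = F + 4 = 4 + F)
S(h) = 24 (S(h) = -8*(-4 + (4 - 3)) = -8*(-4 + 1) = -8*(-3) = 24)
(208090 - 6857) + S(517) = (208090 - 6857) + 24 = 201233 + 24 = 201257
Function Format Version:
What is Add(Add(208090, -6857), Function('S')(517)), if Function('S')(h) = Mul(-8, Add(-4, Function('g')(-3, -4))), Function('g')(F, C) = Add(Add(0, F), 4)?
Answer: 201257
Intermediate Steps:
Function('g')(F, C) = Add(4, F) (Function('g')(F, C) = Add(F, 4) = Add(4, F))
Function('S')(h) = 24 (Function('S')(h) = Mul(-8, Add(-4, Add(4, -3))) = Mul(-8, Add(-4, 1)) = Mul(-8, -3) = 24)
Add(Add(208090, -6857), Function('S')(517)) = Add(Add(208090, -6857), 24) = Add(201233, 24) = 201257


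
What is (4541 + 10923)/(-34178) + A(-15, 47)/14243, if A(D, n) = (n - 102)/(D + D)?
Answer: -660573277/1460391762 ≈ -0.45233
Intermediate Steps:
A(D, n) = (-102 + n)/(2*D) (A(D, n) = (-102 + n)/((2*D)) = (-102 + n)*(1/(2*D)) = (-102 + n)/(2*D))
(4541 + 10923)/(-34178) + A(-15, 47)/14243 = (4541 + 10923)/(-34178) + ((1/2)*(-102 + 47)/(-15))/14243 = 15464*(-1/34178) + ((1/2)*(-1/15)*(-55))*(1/14243) = -7732/17089 + (11/6)*(1/14243) = -7732/17089 + 11/85458 = -660573277/1460391762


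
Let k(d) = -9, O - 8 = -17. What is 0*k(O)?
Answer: 0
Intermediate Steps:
O = -9 (O = 8 - 17 = -9)
0*k(O) = 0*(-9) = 0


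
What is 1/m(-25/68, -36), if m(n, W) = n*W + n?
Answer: 68/875 ≈ 0.077714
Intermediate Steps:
m(n, W) = n + W*n (m(n, W) = W*n + n = n + W*n)
1/m(-25/68, -36) = 1/((-25/68)*(1 - 36)) = 1/(-25*1/68*(-35)) = 1/(-25/68*(-35)) = 1/(875/68) = 68/875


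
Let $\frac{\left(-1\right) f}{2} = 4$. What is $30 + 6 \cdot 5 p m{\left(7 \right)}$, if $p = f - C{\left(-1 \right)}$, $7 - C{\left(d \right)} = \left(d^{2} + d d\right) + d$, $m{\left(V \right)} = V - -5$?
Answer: $-5010$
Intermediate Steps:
$m{\left(V \right)} = 5 + V$ ($m{\left(V \right)} = V + 5 = 5 + V$)
$f = -8$ ($f = \left(-2\right) 4 = -8$)
$C{\left(d \right)} = 7 - d - 2 d^{2}$ ($C{\left(d \right)} = 7 - \left(\left(d^{2} + d d\right) + d\right) = 7 - \left(\left(d^{2} + d^{2}\right) + d\right) = 7 - \left(2 d^{2} + d\right) = 7 - \left(d + 2 d^{2}\right) = 7 - d - 2 d^{2}$)
$p = -14$ ($p = -8 - \left(7 - -1 - 2 \left(-1\right)^{2}\right) = -8 - \left(7 + 1 - 2\right) = -8 - 6 = -14$)
$30 + 6 \cdot 5 p m{\left(7 \right)} = 30 + 6 \cdot 5 \left(-14\right) \left(5 + 7\right) = 30 + 30 \left(-14\right) 12 = 30 - 5040 = -5010$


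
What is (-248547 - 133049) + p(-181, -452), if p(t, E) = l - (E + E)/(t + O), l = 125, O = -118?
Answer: -114060733/299 ≈ -3.8147e+5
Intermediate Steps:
p(t, E) = 125 - 2*E/(-118 + t) (p(t, E) = 125 - (E + E)/(t - 118) = 125 - 2*E/(-118 + t))
(-248547 - 133049) + p(-181, -452) = (-248547 - 133049) + (-14750 - 2*(-452) + 125*(-181))/(-118 - 181) = -381596 + (-14750 + 904 - 22625)/(-299) = -381596 - 1/299*(-36471) = -381596 + 36471/299 = -114060733/299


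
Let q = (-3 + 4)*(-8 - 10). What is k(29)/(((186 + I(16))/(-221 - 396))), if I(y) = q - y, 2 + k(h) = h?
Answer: -16659/152 ≈ -109.60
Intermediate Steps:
k(h) = -2 + h
q = -18 (q = 1*(-18) = -18)
I(y) = -18 - y
k(29)/(((186 + I(16))/(-221 - 396))) = (-2 + 29)/(((186 + (-18 - 1*16))/(-221 - 396))) = 27/(((186 + (-18 - 16))/(-617))) = 27/(((186 - 34)*(-1/617))) = 27/((152*(-1/617))) = 27/(-152/617) = 27*(-617/152) = -16659/152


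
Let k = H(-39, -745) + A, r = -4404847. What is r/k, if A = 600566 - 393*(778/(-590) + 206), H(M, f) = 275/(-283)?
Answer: -367738651795/43422656946 ≈ -8.4688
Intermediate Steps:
H(M, f) = -275/283 (H(M, f) = 275*(-1/283) = -275/283)
A = 153437237/295 (A = 600566 - 393*(778*(-1/590) + 206) = 600566 - 393*(-389/295 + 206) = 600566 - 393*60381/295 = 600566 - 23729733/295 = 153437237/295 ≈ 5.2013e+5)
k = 43422656946/83485 (k = -275/283 + 153437237/295 = 43422656946/83485 ≈ 5.2013e+5)
r/k = -4404847/43422656946/83485 = -4404847*83485/43422656946 = -367738651795/43422656946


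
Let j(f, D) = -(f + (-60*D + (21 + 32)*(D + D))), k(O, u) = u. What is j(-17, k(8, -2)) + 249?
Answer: 358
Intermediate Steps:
j(f, D) = -f - 46*D (j(f, D) = -(f + (-60*D + 53*(2*D))) = -(f + (-60*D + 106*D)) = -(f + 46*D) = -f - 46*D)
j(-17, k(8, -2)) + 249 = (-1*(-17) - 46*(-2)) + 249 = (17 + 92) + 249 = 109 + 249 = 358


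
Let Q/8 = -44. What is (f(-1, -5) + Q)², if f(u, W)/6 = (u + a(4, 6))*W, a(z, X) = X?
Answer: 252004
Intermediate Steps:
Q = -352 (Q = 8*(-44) = -352)
f(u, W) = 6*W*(6 + u) (f(u, W) = 6*((u + 6)*W) = 6*((6 + u)*W) = 6*(W*(6 + u)) = 6*W*(6 + u))
(f(-1, -5) + Q)² = (6*(-5)*(6 - 1) - 352)² = (6*(-5)*5 - 352)² = (-150 - 352)² = (-502)² = 252004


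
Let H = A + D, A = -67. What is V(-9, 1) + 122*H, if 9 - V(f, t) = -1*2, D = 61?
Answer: -721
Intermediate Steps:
V(f, t) = 11 (V(f, t) = 9 - (-1)*2 = 9 - 1*(-2) = 9 + 2 = 11)
H = -6 (H = -67 + 61 = -6)
V(-9, 1) + 122*H = 11 + 122*(-6) = 11 - 732 = -721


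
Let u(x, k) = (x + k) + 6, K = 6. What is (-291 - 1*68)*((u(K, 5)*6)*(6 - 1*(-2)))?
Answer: -292944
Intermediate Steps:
u(x, k) = 6 + k + x (u(x, k) = (k + x) + 6 = 6 + k + x)
(-291 - 1*68)*((u(K, 5)*6)*(6 - 1*(-2))) = (-291 - 1*68)*(((6 + 5 + 6)*6)*(6 - 1*(-2))) = (-291 - 68)*((17*6)*(6 + 2)) = -36618*8 = -359*816 = -292944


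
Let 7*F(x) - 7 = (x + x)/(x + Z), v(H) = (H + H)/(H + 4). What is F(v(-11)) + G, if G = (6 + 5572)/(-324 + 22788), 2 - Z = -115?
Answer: 83035835/66122784 ≈ 1.2558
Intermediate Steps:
Z = 117 (Z = 2 - 1*(-115) = 2 + 115 = 117)
v(H) = 2*H/(4 + H) (v(H) = (2*H)/(4 + H) = 2*H/(4 + H))
F(x) = 1 + 2*x/(7*(117 + x)) (F(x) = 1 + ((x + x)/(x + 117))/7 = 1 + ((2*x)/(117 + x))/7 = 1 + (2*x/(117 + x))/7 = 1 + 2*x/(7*(117 + x)))
G = 2789/11232 (G = 5578/22464 = 5578*(1/22464) = 2789/11232 ≈ 0.24831)
F(v(-11)) + G = 9*(91 + 2*(-11)/(4 - 11))/(7*(117 + 2*(-11)/(4 - 11))) + 2789/11232 = 9*(91 + 2*(-11)/(-7))/(7*(117 + 2*(-11)/(-7))) + 2789/11232 = 9*(91 + 2*(-11)*(-⅐))/(7*(117 + 2*(-11)*(-⅐))) + 2789/11232 = 9*(91 + 22/7)/(7*(117 + 22/7)) + 2789/11232 = (9/7)*(659/7)/(841/7) + 2789/11232 = (9/7)*(7/841)*(659/7) + 2789/11232 = 5931/5887 + 2789/11232 = 83035835/66122784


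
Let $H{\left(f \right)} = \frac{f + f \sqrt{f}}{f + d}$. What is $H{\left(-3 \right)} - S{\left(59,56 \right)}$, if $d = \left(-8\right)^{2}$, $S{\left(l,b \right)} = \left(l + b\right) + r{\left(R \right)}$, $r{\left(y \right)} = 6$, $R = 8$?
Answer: $- \frac{7384}{61} - \frac{3 i \sqrt{3}}{61} \approx -121.05 - 0.085183 i$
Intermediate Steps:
$S{\left(l,b \right)} = 6 + b + l$ ($S{\left(l,b \right)} = \left(l + b\right) + 6 = \left(b + l\right) + 6 = 6 + b + l$)
$d = 64$
$H{\left(f \right)} = \frac{f + f^{\frac{3}{2}}}{64 + f}$ ($H{\left(f \right)} = \frac{f + f \sqrt{f}}{f + 64} = \frac{f + f^{\frac{3}{2}}}{64 + f}$)
$H{\left(-3 \right)} - S{\left(59,56 \right)} = \frac{-3 + \left(-3\right)^{\frac{3}{2}}}{64 - 3} - \left(6 + 56 + 59\right) = \frac{-3 - 3 i \sqrt{3}}{61} - 121 = \left(- \frac{3}{61} - \frac{3 i \sqrt{3}}{61}\right) - 121 = - \frac{7384}{61} - \frac{3 i \sqrt{3}}{61}$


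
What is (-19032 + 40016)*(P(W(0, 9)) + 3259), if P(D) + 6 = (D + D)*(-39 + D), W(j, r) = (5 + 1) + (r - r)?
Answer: 59951288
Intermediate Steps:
W(j, r) = 6 (W(j, r) = 6 + 0 = 6)
P(D) = -6 + 2*D*(-39 + D) (P(D) = -6 + (D + D)*(-39 + D) = -6 + (2*D)*(-39 + D) = -6 + 2*D*(-39 + D))
(-19032 + 40016)*(P(W(0, 9)) + 3259) = (-19032 + 40016)*((-6 - 78*6 + 2*6**2) + 3259) = 20984*((-6 - 468 + 2*36) + 3259) = 20984*((-6 - 468 + 72) + 3259) = 20984*(-402 + 3259) = 20984*2857 = 59951288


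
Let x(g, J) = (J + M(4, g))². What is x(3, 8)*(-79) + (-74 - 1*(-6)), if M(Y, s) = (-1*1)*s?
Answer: -2043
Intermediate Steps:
M(Y, s) = -s
x(g, J) = (J - g)²
x(3, 8)*(-79) + (-74 - 1*(-6)) = (8 - 1*3)²*(-79) + (-74 - 1*(-6)) = (8 - 3)²*(-79) + (-74 + 6) = 5²*(-79) - 68 = 25*(-79) - 68 = -1975 - 68 = -2043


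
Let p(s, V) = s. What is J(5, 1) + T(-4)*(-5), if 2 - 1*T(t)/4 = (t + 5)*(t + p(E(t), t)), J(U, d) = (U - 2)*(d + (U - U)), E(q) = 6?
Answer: 3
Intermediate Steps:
J(U, d) = d*(-2 + U) (J(U, d) = (-2 + U)*(d + 0) = (-2 + U)*d = d*(-2 + U))
T(t) = 8 - 4*(5 + t)*(6 + t) (T(t) = 8 - 4*(t + 5)*(t + 6) = 8 - 4*(5 + t)*(6 + t))
J(5, 1) + T(-4)*(-5) = 1*(-2 + 5) + (-112 - 44*(-4) - 4*(-4)**2)*(-5) = 1*3 + (-112 + 176 - 4*16)*(-5) = 3 + (-112 + 176 - 64)*(-5) = 3 + 0*(-5) = 3 + 0 = 3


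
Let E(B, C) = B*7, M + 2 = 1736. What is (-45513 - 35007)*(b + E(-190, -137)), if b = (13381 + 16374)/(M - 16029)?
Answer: 102218019640/953 ≈ 1.0726e+8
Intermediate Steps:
M = 1734 (M = -2 + 1736 = 1734)
E(B, C) = 7*B
b = -5951/2859 (b = (13381 + 16374)/(1734 - 16029) = 29755/(-14295) = 29755*(-1/14295) = -5951/2859 ≈ -2.0815)
(-45513 - 35007)*(b + E(-190, -137)) = (-45513 - 35007)*(-5951/2859 + 7*(-190)) = -80520*(-5951/2859 - 1330) = -80520*(-3808421/2859) = 102218019640/953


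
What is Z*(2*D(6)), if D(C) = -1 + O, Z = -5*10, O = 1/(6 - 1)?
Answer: 80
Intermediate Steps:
O = ⅕ (O = 1/5 = ⅕ ≈ 0.20000)
Z = -50
D(C) = -⅘ (D(C) = -1 + ⅕ = -⅘)
Z*(2*D(6)) = -100*(-4)/5 = -50*(-8/5) = 80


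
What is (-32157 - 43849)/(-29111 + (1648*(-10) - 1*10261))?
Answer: 38003/27926 ≈ 1.3608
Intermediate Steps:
(-32157 - 43849)/(-29111 + (1648*(-10) - 1*10261)) = -76006/(-29111 + (-16480 - 10261)) = -76006/(-29111 - 26741) = -76006/(-55852) = -76006*(-1/55852) = 38003/27926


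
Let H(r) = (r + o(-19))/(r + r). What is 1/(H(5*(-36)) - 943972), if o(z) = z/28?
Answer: -10080/9515232701 ≈ -1.0594e-6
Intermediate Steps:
o(z) = z/28 (o(z) = z*(1/28) = z/28)
H(r) = (-19/28 + r)/(2*r) (H(r) = (r + (1/28)*(-19))/(r + r) = (r - 19/28)/((2*r)) = (-19/28 + r)*(1/(2*r)) = (-19/28 + r)/(2*r))
1/(H(5*(-36)) - 943972) = 1/((-19 + 28*(5*(-36)))/(56*((5*(-36)))) - 943972) = 1/((1/56)*(-19 + 28*(-180))/(-180) - 943972) = 1/((1/56)*(-1/180)*(-19 - 5040) - 943972) = 1/((1/56)*(-1/180)*(-5059) - 943972) = 1/(5059/10080 - 943972) = 1/(-9515232701/10080) = -10080/9515232701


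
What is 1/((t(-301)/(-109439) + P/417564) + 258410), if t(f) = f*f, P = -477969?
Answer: 15232595532/3936224964702335 ≈ 3.8698e-6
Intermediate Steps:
t(f) = f**2
1/((t(-301)/(-109439) + P/417564) + 258410) = 1/(((-301)**2/(-109439) - 477969/417564) + 258410) = 1/((90601*(-1/109439) - 477969*1/417564) + 258410) = 1/((-90601/109439 - 159323/139188) + 258410) = 1/(-30046721785/15232595532 + 258410) = 1/(3936224964702335/15232595532) = 15232595532/3936224964702335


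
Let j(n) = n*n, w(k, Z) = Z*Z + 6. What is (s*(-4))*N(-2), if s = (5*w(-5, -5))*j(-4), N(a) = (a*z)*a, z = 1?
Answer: -39680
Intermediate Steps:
w(k, Z) = 6 + Z**2 (w(k, Z) = Z**2 + 6 = 6 + Z**2)
j(n) = n**2
N(a) = a**2 (N(a) = (a*1)*a = a*a = a**2)
s = 2480 (s = (5*(6 + (-5)**2))*(-4)**2 = (5*(6 + 25))*16 = (5*31)*16 = 155*16 = 2480)
(s*(-4))*N(-2) = (2480*(-4))*(-2)**2 = -9920*4 = -39680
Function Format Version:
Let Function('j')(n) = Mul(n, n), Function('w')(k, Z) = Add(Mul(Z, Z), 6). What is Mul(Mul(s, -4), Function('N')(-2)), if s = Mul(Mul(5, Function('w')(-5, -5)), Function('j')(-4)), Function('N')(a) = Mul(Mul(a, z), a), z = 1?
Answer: -39680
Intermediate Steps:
Function('w')(k, Z) = Add(6, Pow(Z, 2)) (Function('w')(k, Z) = Add(Pow(Z, 2), 6) = Add(6, Pow(Z, 2)))
Function('j')(n) = Pow(n, 2)
Function('N')(a) = Pow(a, 2) (Function('N')(a) = Mul(Mul(a, 1), a) = Mul(a, a) = Pow(a, 2))
s = 2480 (s = Mul(Mul(5, Add(6, Pow(-5, 2))), Pow(-4, 2)) = Mul(Mul(5, Add(6, 25)), 16) = Mul(Mul(5, 31), 16) = Mul(155, 16) = 2480)
Mul(Mul(s, -4), Function('N')(-2)) = Mul(Mul(2480, -4), Pow(-2, 2)) = Mul(-9920, 4) = -39680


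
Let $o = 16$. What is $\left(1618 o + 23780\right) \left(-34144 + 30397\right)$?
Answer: $-186105996$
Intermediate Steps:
$\left(1618 o + 23780\right) \left(-34144 + 30397\right) = \left(1618 \cdot 16 + 23780\right) \left(-34144 + 30397\right) = \left(25888 + 23780\right) \left(-3747\right) = 49668 \left(-3747\right) = -186105996$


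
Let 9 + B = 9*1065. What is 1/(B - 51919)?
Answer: -1/42343 ≈ -2.3617e-5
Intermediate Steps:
B = 9576 (B = -9 + 9*1065 = -9 + 9585 = 9576)
1/(B - 51919) = 1/(9576 - 51919) = 1/(-42343) = -1/42343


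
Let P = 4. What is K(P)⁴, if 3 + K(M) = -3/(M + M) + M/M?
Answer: 130321/4096 ≈ 31.817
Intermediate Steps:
K(M) = -2 - 3/(2*M) (K(M) = -3 + (-3/(M + M) + M/M) = -3 + (-3*1/(2*M) + 1) = -3 + (-3/(2*M) + 1) = -3 + (1 - 3/(2*M)) = -2 - 3/(2*M))
K(P)⁴ = (-2 - 3/2/4)⁴ = (-2 - 3/2*¼)⁴ = (-2 - 3/8)⁴ = (-19/8)⁴ = 130321/4096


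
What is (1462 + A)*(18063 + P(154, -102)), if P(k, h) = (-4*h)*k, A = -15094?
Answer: -1102760640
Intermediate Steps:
P(k, h) = -4*h*k
(1462 + A)*(18063 + P(154, -102)) = (1462 - 15094)*(18063 - 4*(-102)*154) = -13632*(18063 + 62832) = -13632*80895 = -1102760640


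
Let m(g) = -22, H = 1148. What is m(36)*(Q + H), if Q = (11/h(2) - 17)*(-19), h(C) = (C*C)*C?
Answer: -127149/4 ≈ -31787.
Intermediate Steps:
h(C) = C³ (h(C) = C²*C = C³)
Q = 2375/8 (Q = (11/(2³) - 17)*(-19) = (11/8 - 17)*(-19) = -125/8*(-19) = 2375/8 ≈ 296.88)
m(36)*(Q + H) = -22*(2375/8 + 1148) = -22*11559/8 = -127149/4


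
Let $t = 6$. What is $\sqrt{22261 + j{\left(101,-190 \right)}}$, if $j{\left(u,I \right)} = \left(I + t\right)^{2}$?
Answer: $\sqrt{56117} \approx 236.89$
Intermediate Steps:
$j{\left(u,I \right)} = \left(6 + I\right)^{2}$ ($j{\left(u,I \right)} = \left(I + 6\right)^{2} = \left(6 + I\right)^{2}$)
$\sqrt{22261 + j{\left(101,-190 \right)}} = \sqrt{22261 + \left(6 - 190\right)^{2}} = \sqrt{22261 + \left(-184\right)^{2}} = \sqrt{22261 + 33856} = \sqrt{56117}$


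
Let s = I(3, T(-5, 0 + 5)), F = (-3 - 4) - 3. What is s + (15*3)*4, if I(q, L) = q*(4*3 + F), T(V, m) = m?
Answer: 186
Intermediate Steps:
F = -10 (F = -7 - 3 = -10)
I(q, L) = 2*q (I(q, L) = q*(4*3 - 10) = q*(12 - 10) = q*2 = 2*q)
s = 6 (s = 2*3 = 6)
s + (15*3)*4 = 6 + (15*3)*4 = 6 + 45*4 = 6 + 180 = 186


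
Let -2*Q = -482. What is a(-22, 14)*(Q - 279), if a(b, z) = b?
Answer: 836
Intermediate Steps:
Q = 241 (Q = -1/2*(-482) = 241)
a(-22, 14)*(Q - 279) = -22*(241 - 279) = -22*(-38) = 836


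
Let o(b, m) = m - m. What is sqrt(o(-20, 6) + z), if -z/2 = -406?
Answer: 2*sqrt(203) ≈ 28.496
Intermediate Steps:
z = 812 (z = -2*(-406) = 812)
o(b, m) = 0
sqrt(o(-20, 6) + z) = sqrt(0 + 812) = sqrt(812) = 2*sqrt(203)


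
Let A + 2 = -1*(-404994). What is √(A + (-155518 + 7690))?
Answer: 2*√64291 ≈ 507.11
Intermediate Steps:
A = 404992 (A = -2 - 1*(-404994) = -2 + 404994 = 404992)
√(A + (-155518 + 7690)) = √(404992 + (-155518 + 7690)) = √(404992 - 147828) = √257164 = 2*√64291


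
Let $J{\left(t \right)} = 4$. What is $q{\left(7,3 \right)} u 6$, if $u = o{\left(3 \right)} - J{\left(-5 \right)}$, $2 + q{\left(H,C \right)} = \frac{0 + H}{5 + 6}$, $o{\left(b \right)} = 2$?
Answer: $\frac{180}{11} \approx 16.364$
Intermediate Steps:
$q{\left(H,C \right)} = -2 + \frac{H}{11}$ ($q{\left(H,C \right)} = -2 + \frac{0 + H}{5 + 6} = -2 + \frac{H}{11}$)
$u = -2$ ($u = 2 - 4 = -2$)
$q{\left(7,3 \right)} u 6 = \left(-2 + \frac{1}{11} \cdot 7\right) \left(-2\right) 6 = \left(-2 + \frac{7}{11}\right) \left(-2\right) 6 = \left(- \frac{15}{11}\right) \left(-2\right) 6 = \frac{30}{11} \cdot 6 = \frac{180}{11}$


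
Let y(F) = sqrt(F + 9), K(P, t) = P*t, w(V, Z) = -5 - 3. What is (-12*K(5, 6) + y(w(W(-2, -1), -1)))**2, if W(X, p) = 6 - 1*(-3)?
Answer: 128881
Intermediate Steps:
W(X, p) = 9 (W(X, p) = 6 + 3 = 9)
w(V, Z) = -8
y(F) = sqrt(9 + F)
(-12*K(5, 6) + y(w(W(-2, -1), -1)))**2 = (-60*6 + sqrt(9 - 8))**2 = (-12*30 + sqrt(1))**2 = (-360 + 1)**2 = (-359)**2 = 128881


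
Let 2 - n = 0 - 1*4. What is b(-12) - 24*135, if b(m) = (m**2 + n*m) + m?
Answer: -3180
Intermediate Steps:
n = 6 (n = 2 - (0 - 1*4) = 2 - (0 - 4) = 2 - 1*(-4) = 2 + 4 = 6)
b(m) = m**2 + 7*m (b(m) = (m**2 + 6*m) + m = m**2 + 7*m)
b(-12) - 24*135 = -12*(7 - 12) - 24*135 = -12*(-5) - 3240 = 60 - 3240 = -3180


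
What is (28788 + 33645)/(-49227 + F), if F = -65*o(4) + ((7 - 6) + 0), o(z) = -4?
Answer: -20811/16322 ≈ -1.2750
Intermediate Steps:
F = 261 (F = -65*(-4) + ((7 - 6) + 0) = 260 + (1 + 0) = 260 + 1 = 261)
(28788 + 33645)/(-49227 + F) = (28788 + 33645)/(-49227 + 261) = 62433/(-48966) = 62433*(-1/48966) = -20811/16322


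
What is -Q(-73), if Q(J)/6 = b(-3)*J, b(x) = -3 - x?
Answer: 0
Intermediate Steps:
Q(J) = 0 (Q(J) = 6*((-3 - 1*(-3))*J) = 6*((-3 + 3)*J) = 6*(0*J) = 6*0 = 0)
-Q(-73) = -1*0 = 0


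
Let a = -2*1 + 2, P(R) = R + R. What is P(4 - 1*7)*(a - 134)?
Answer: 804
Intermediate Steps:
P(R) = 2*R
a = 0 (a = -2 + 2 = 0)
P(4 - 1*7)*(a - 134) = (2*(4 - 1*7))*(0 - 134) = (2*(4 - 7))*(-134) = (2*(-3))*(-134) = -6*(-134) = 804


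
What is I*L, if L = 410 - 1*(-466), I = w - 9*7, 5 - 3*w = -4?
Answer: -52560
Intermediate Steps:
w = 3 (w = 5/3 - ⅓*(-4) = 5/3 + 4/3 = 3)
I = -60 (I = 3 - 9*7 = 3 - 63 = -60)
L = 876 (L = 410 + 466 = 876)
I*L = -60*876 = -52560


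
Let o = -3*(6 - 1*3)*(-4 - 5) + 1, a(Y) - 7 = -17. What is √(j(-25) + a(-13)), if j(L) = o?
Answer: 6*√2 ≈ 8.4853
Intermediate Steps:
a(Y) = -10 (a(Y) = 7 - 17 = -10)
o = 82 (o = -3*(6 - 3)*(-9) + 1 = -9*(-9) + 1 = -3*(-27) + 1 = 81 + 1 = 82)
j(L) = 82
√(j(-25) + a(-13)) = √(82 - 10) = √72 = 6*√2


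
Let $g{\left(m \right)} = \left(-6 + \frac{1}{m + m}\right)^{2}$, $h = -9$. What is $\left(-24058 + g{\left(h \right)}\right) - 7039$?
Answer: $- \frac{10063547}{324} \approx -31060.0$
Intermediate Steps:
$g{\left(m \right)} = \left(-6 + \frac{1}{2 m}\right)^{2}$
$\left(-24058 + g{\left(h \right)}\right) - 7039 = \left(-24058 + \frac{\left(-1 + 12 \left(-9\right)\right)^{2}}{4 \cdot 81}\right) - 7039 = \left(-24058 + \frac{1}{4} \cdot \frac{1}{81} \left(-1 - 108\right)^{2}\right) - 7039 = \left(-24058 + \frac{1}{4} \cdot \frac{1}{81} \left(-109\right)^{2}\right) - 7039 = \left(-24058 + \frac{1}{4} \cdot \frac{1}{81} \cdot 11881\right) - 7039 = \left(-24058 + \frac{11881}{324}\right) - 7039 = - \frac{7782911}{324} - 7039 = - \frac{10063547}{324}$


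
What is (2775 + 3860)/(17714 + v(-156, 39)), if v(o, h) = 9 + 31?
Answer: 6635/17754 ≈ 0.37372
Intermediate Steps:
v(o, h) = 40
(2775 + 3860)/(17714 + v(-156, 39)) = (2775 + 3860)/(17714 + 40) = 6635/17754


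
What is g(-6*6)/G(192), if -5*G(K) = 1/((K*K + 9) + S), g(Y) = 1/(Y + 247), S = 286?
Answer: -185795/211 ≈ -880.54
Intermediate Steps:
g(Y) = 1/(247 + Y)
G(K) = -1/(5*(295 + K²)) (G(K) = -1/(5*((K*K + 9) + 286)) = -1/(5*((K² + 9) + 286)) = -1/(5*((9 + K²) + 286)) = -1/(5*(295 + K²)))
g(-6*6)/G(192) = 1/((247 - 6*6)*((-1/(1475 + 5*192²)))) = 1/((247 - 36)*((-1/(1475 + 5*36864)))) = 1/(211*((-1/(1475 + 184320)))) = 1/(211*((-1/185795))) = 1/(211*((-1*1/185795))) = 1/(211*(-1/185795)) = (1/211)*(-185795) = -185795/211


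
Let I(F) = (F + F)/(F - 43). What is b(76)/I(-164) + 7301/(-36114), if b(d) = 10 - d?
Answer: -123946049/2961348 ≈ -41.855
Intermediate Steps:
I(F) = 2*F/(-43 + F) (I(F) = (2*F)/(-43 + F) = 2*F/(-43 + F))
b(76)/I(-164) + 7301/(-36114) = (10 - 1*76)/((2*(-164)/(-43 - 164))) + 7301/(-36114) = (10 - 76)/((2*(-164)/(-207))) + 7301*(-1/36114) = -66/(2*(-164)*(-1/207)) - 7301/36114 = -66/328/207 - 7301/36114 = -66*207/328 - 7301/36114 = -6831/164 - 7301/36114 = -123946049/2961348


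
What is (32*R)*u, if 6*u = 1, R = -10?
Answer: -160/3 ≈ -53.333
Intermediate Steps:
u = ⅙ (u = (⅙)*1 = ⅙ ≈ 0.16667)
(32*R)*u = (32*(-10))*(⅙) = -320*⅙ = -160/3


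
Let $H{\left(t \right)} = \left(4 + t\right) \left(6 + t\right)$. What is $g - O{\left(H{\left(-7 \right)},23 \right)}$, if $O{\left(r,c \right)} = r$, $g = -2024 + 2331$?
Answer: $304$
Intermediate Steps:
$g = 307$
$g - O{\left(H{\left(-7 \right)},23 \right)} = 307 - \left(24 + \left(-7\right)^{2} + 10 \left(-7\right)\right) = 307 - \left(24 + 49 - 70\right) = 307 - 3 = 304$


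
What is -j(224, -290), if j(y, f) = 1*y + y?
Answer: -448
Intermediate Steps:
j(y, f) = 2*y (j(y, f) = y + y = 2*y)
-j(224, -290) = -2*224 = -1*448 = -448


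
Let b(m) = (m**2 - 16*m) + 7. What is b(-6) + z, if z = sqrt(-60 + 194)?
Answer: 139 + sqrt(134) ≈ 150.58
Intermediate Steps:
z = sqrt(134) ≈ 11.576
b(m) = 7 + m**2 - 16*m
b(-6) + z = (7 + (-6)**2 - 16*(-6)) + sqrt(134) = (7 + 36 + 96) + sqrt(134) = 139 + sqrt(134)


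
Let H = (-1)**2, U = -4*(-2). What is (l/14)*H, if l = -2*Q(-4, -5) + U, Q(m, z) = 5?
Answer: -1/7 ≈ -0.14286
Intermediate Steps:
U = 8
H = 1
l = -2 (l = -2*5 + 8 = -10 + 8 = -2)
(l/14)*H = (-2/14)*1 = ((1/14)*(-2))*1 = -1/7*1 = -1/7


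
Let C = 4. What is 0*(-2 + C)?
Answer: 0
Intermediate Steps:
0*(-2 + C) = 0*(-2 + 4) = 0*2 = 0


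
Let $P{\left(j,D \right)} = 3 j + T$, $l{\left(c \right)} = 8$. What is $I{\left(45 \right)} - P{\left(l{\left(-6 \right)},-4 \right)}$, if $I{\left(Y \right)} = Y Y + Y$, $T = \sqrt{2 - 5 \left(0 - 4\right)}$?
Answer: $2046 - \sqrt{22} \approx 2041.3$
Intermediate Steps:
$T = \sqrt{22}$ ($T = \sqrt{2 - -20} = \sqrt{2 + 20} = \sqrt{22} \approx 4.6904$)
$P{\left(j,D \right)} = \sqrt{22} + 3 j$ ($P{\left(j,D \right)} = 3 j + \sqrt{22} = \sqrt{22} + 3 j$)
$I{\left(Y \right)} = Y + Y^{2}$ ($I{\left(Y \right)} = Y^{2} + Y = Y + Y^{2}$)
$I{\left(45 \right)} - P{\left(l{\left(-6 \right)},-4 \right)} = 45 \left(1 + 45\right) - \left(\sqrt{22} + 3 \cdot 8\right) = 45 \cdot 46 - \left(\sqrt{22} + 24\right) = 2070 - \left(24 + \sqrt{22}\right) = 2046 - \sqrt{22}$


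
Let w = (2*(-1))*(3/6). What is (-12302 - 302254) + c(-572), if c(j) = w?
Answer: -314557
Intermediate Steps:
w = -1 (w = -6/6 = -2*½ = -1)
c(j) = -1
(-12302 - 302254) + c(-572) = (-12302 - 302254) - 1 = -314556 - 1 = -314557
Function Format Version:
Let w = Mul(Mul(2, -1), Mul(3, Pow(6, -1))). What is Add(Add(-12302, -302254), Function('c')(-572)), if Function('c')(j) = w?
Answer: -314557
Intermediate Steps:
w = -1 (w = Mul(-2, Mul(3, Rational(1, 6))) = Mul(-2, Rational(1, 2)) = -1)
Function('c')(j) = -1
Add(Add(-12302, -302254), Function('c')(-572)) = Add(Add(-12302, -302254), -1) = Add(-314556, -1) = -314557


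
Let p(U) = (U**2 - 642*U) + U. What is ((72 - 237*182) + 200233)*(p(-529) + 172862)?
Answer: 124446740432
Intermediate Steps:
p(U) = U**2 - 641*U
((72 - 237*182) + 200233)*(p(-529) + 172862) = ((72 - 237*182) + 200233)*(-529*(-641 - 529) + 172862) = ((72 - 43134) + 200233)*(-529*(-1170) + 172862) = (-43062 + 200233)*(618930 + 172862) = 157171*791792 = 124446740432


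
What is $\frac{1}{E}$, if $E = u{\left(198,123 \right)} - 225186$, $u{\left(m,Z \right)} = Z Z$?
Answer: $- \frac{1}{210057} \approx -4.7606 \cdot 10^{-6}$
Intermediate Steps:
$u{\left(m,Z \right)} = Z^{2}$
$E = -210057$ ($E = 123^{2} - 225186 = 15129 - 225186 = -210057$)
$\frac{1}{E} = \frac{1}{-210057} = - \frac{1}{210057}$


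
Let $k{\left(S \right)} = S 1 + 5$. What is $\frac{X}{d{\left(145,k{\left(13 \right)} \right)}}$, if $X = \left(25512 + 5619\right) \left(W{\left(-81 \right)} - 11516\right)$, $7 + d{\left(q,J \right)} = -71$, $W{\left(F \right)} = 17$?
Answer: $\frac{119325123}{26} \approx 4.5894 \cdot 10^{6}$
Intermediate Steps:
$k{\left(S \right)} = 5 + S$ ($k{\left(S \right)} = S + 5 = 5 + S$)
$d{\left(q,J \right)} = -78$ ($d{\left(q,J \right)} = -7 - 71 = -78$)
$X = -357975369$ ($X = \left(25512 + 5619\right) \left(17 - 11516\right) = 31131 \left(-11499\right) = -357975369$)
$\frac{X}{d{\left(145,k{\left(13 \right)} \right)}} = - \frac{357975369}{-78} = \left(-357975369\right) \left(- \frac{1}{78}\right) = \frac{119325123}{26}$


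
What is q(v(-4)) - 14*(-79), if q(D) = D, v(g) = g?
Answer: 1102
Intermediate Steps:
q(v(-4)) - 14*(-79) = -4 - 14*(-79) = -4 + 1106 = 1102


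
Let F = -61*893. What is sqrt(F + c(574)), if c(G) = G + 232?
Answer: 3*I*sqrt(5963) ≈ 231.66*I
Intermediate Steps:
c(G) = 232 + G
F = -54473
sqrt(F + c(574)) = sqrt(-54473 + (232 + 574)) = sqrt(-54473 + 806) = sqrt(-53667) = 3*I*sqrt(5963)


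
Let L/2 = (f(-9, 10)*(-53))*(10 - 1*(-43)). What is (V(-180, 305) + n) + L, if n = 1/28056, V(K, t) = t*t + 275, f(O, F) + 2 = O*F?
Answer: 17118536737/28056 ≈ 6.1016e+5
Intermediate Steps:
f(O, F) = -2 + F*O (f(O, F) = -2 + O*F = -2 + F*O)
V(K, t) = 275 + t² (V(K, t) = t² + 275 = 275 + t²)
n = 1/28056 ≈ 3.5643e-5
L = 516856 (L = 2*(((-2 + 10*(-9))*(-53))*(10 - 1*(-43))) = 2*(((-2 - 90)*(-53))*(10 + 43)) = 2*(-92*(-53)*53) = 2*(4876*53) = 2*258428 = 516856)
(V(-180, 305) + n) + L = ((275 + 305²) + 1/28056) + 516856 = ((275 + 93025) + 1/28056) + 516856 = (93300 + 1/28056) + 516856 = 2617624801/28056 + 516856 = 17118536737/28056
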